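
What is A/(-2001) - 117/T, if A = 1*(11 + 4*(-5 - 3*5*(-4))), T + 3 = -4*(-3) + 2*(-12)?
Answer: 25628/3335 ≈ 7.6846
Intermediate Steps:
T = -15 (T = -3 + (-4*(-3) + 2*(-12)) = -3 + (12 - 24) = -3 - 12 = -15)
A = 231 (A = 1*(11 + 4*(-5 - 15*(-4))) = 1*(11 + 4*(-5 + 60)) = 1*(11 + 4*55) = 1*(11 + 220) = 1*231 = 231)
A/(-2001) - 117/T = 231/(-2001) - 117/(-15) = 231*(-1/2001) - 117*(-1/15) = -77/667 + 39/5 = 25628/3335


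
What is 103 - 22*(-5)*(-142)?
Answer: -15517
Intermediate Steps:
103 - 22*(-5)*(-142) = 103 + 110*(-142) = 103 - 15620 = -15517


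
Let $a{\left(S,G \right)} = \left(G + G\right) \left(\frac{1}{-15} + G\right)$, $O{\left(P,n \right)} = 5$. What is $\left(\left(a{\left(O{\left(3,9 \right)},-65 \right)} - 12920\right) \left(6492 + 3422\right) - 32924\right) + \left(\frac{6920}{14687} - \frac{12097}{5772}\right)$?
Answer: $- \frac{1250762723235941}{28257788} \approx -4.4263 \cdot 10^{7}$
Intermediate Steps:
$a{\left(S,G \right)} = 2 G \left(- \frac{1}{15} + G\right)$
$\left(\left(a{\left(O{\left(3,9 \right)},-65 \right)} - 12920\right) \left(6492 + 3422\right) - 32924\right) + \left(\frac{6920}{14687} - \frac{12097}{5772}\right) = \left(\left(\frac{2}{15} \left(-65\right) \left(-1 + 15 \left(-65\right)\right) - 12920\right) \left(6492 + 3422\right) - 32924\right) + \left(\frac{6920}{14687} - \frac{12097}{5772}\right) = \left(\left(\frac{2}{15} \left(-65\right) \left(-1 - 975\right) - 12920\right) 9914 - 32924\right) + \left(6920 \cdot \frac{1}{14687} - \frac{12097}{5772}\right) = \left(\left(\frac{2}{15} \left(-65\right) \left(-976\right) - 12920\right) 9914 - 32924\right) + \left(\frac{6920}{14687} - \frac{12097}{5772}\right) = \left(\left(\frac{25376}{3} - 12920\right) 9914 - 32924\right) - \frac{137726399}{84773364} = \left(\left(- \frac{13384}{3}\right) 9914 - 32924\right) - \frac{137726399}{84773364} = \left(- \frac{132688976}{3} - 32924\right) - \frac{137726399}{84773364} = - \frac{132787748}{3} - \frac{137726399}{84773364} = - \frac{1250762723235941}{28257788}$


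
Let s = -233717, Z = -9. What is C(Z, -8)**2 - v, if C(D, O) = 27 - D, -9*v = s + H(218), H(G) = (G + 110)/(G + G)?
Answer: -24203695/981 ≈ -24672.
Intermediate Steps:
H(G) = (110 + G)/(2*G) (H(G) = (110 + G)/((2*G)) = (110 + G)*(1/(2*G)) = (110 + G)/(2*G))
v = 25475071/981 (v = -(-233717 + (1/2)*(110 + 218)/218)/9 = -(-233717 + (1/2)*(1/218)*328)/9 = -(-233717 + 82/109)/9 = -1/9*(-25475071/109) = 25475071/981 ≈ 25968.)
C(Z, -8)**2 - v = (27 - 1*(-9))**2 - 1*25475071/981 = (27 + 9)**2 - 25475071/981 = 36**2 - 25475071/981 = 1296 - 25475071/981 = -24203695/981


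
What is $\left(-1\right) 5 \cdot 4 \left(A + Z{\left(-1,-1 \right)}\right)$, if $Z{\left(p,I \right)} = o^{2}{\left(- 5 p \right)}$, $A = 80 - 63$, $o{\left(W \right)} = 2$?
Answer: $-420$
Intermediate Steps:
$A = 17$ ($A = 80 - 63 = 17$)
$Z{\left(p,I \right)} = 4$ ($Z{\left(p,I \right)} = 2^{2} = 4$)
$\left(-1\right) 5 \cdot 4 \left(A + Z{\left(-1,-1 \right)}\right) = \left(-1\right) 5 \cdot 4 \left(17 + 4\right) = \left(-5\right) 4 \cdot 21 = \left(-20\right) 21 = -420$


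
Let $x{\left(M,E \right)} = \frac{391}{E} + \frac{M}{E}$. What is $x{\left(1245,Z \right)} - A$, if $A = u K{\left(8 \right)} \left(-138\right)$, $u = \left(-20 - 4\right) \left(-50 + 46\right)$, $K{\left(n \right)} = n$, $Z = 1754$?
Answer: $\frac{92948786}{877} \approx 1.0598 \cdot 10^{5}$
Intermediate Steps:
$u = 96$ ($u = \left(-24\right) \left(-4\right) = 96$)
$A = -105984$ ($A = 96 \cdot 8 \left(-138\right) = 768 \left(-138\right) = -105984$)
$x{\left(1245,Z \right)} - A = \frac{391 + 1245}{1754} - -105984 = \frac{1}{1754} \cdot 1636 + 105984 = \frac{818}{877} + 105984 = \frac{92948786}{877}$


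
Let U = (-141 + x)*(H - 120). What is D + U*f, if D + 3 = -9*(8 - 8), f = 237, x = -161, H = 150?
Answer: -2147223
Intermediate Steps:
D = -3 (D = -3 - 9*(8 - 8) = -3 - 9*0 = -3 + 0 = -3)
U = -9060 (U = (-141 - 161)*(150 - 120) = -302*30 = -9060)
D + U*f = -3 - 9060*237 = -3 - 2147220 = -2147223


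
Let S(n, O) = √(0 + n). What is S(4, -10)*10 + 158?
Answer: 178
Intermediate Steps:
S(n, O) = √n
S(4, -10)*10 + 158 = √4*10 + 158 = 2*10 + 158 = 20 + 158 = 178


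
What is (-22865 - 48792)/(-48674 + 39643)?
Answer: 71657/9031 ≈ 7.9346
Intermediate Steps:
(-22865 - 48792)/(-48674 + 39643) = -71657/(-9031) = -71657*(-1/9031) = 71657/9031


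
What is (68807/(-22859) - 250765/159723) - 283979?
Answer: -1036854737216399/3651108057 ≈ -2.8398e+5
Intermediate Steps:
(68807/(-22859) - 250765/159723) - 283979 = (68807*(-1/22859) - 250765*1/159723) - 283979 = (-68807/22859 - 250765/159723) - 283979 = -16722297596/3651108057 - 283979 = -1036854737216399/3651108057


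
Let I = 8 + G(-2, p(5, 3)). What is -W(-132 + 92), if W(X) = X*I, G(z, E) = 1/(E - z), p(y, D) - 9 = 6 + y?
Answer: 3540/11 ≈ 321.82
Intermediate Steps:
p(y, D) = 15 + y (p(y, D) = 9 + (6 + y) = 15 + y)
I = 177/22 (I = 8 + 1/((15 + 5) - 1*(-2)) = 8 + 1/(20 + 2) = 8 + 1/22 = 177/22 ≈ 8.0455)
W(X) = 177*X/22 (W(X) = X*(177/22) = 177*X/22)
-W(-132 + 92) = -177*(-132 + 92)/22 = -177*(-40)/22 = -1*(-3540/11) = 3540/11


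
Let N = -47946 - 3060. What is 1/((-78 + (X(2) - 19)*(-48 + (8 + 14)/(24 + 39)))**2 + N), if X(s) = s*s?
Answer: 441/156316738 ≈ 2.8212e-6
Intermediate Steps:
X(s) = s**2
N = -51006
1/((-78 + (X(2) - 19)*(-48 + (8 + 14)/(24 + 39)))**2 + N) = 1/((-78 + (2**2 - 19)*(-48 + (8 + 14)/(24 + 39)))**2 - 51006) = 1/((-78 + (4 - 19)*(-48 + 22/63))**2 - 51006) = 1/((-78 - 15*(-48 + 22*(1/63)))**2 - 51006) = 1/((-78 - 15*(-48 + 22/63))**2 - 51006) = 1/((-78 - 15*(-3002/63))**2 - 51006) = 1/((-78 + 15010/21)**2 - 51006) = 1/((13372/21)**2 - 51006) = 1/(178810384/441 - 51006) = 1/(156316738/441) = 441/156316738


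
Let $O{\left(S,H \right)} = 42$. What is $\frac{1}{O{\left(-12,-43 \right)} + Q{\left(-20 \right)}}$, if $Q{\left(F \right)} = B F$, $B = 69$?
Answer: $- \frac{1}{1338} \approx -0.00074738$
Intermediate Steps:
$Q{\left(F \right)} = 69 F$
$\frac{1}{O{\left(-12,-43 \right)} + Q{\left(-20 \right)}} = \frac{1}{42 + 69 \left(-20\right)} = \frac{1}{42 - 1380} = \frac{1}{-1338} = - \frac{1}{1338}$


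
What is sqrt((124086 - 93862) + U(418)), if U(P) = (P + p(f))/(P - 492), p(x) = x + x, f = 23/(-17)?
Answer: sqrt(11955633214)/629 ≈ 173.83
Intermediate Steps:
f = -23/17 (f = 23*(-1/17) = -23/17 ≈ -1.3529)
p(x) = 2*x
U(P) = (-46/17 + P)/(-492 + P) (U(P) = (P + 2*(-23/17))/(P - 492) = (P - 46/17)/(-492 + P) = (-46/17 + P)/(-492 + P))
sqrt((124086 - 93862) + U(418)) = sqrt((124086 - 93862) + (-46/17 + 418)/(-492 + 418)) = sqrt(30224 + (7060/17)/(-74)) = sqrt(30224 - 1/74*7060/17) = sqrt(30224 - 3530/629) = sqrt(19007366/629) = sqrt(11955633214)/629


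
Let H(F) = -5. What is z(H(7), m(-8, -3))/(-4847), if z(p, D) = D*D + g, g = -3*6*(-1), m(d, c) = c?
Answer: -27/4847 ≈ -0.0055705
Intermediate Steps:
g = 18 (g = -18*(-1) = 18)
z(p, D) = 18 + D² (z(p, D) = D*D + 18 = D² + 18 = 18 + D²)
z(H(7), m(-8, -3))/(-4847) = (18 + (-3)²)/(-4847) = (18 + 9)*(-1/4847) = 27*(-1/4847) = -27/4847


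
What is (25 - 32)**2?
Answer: 49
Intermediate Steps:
(25 - 32)**2 = (-7)**2 = 49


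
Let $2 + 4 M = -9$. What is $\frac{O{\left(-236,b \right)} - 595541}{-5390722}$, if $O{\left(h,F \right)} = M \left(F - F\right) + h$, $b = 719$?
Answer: $\frac{595777}{5390722} \approx 0.11052$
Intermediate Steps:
$M = - \frac{11}{4}$ ($M = - \frac{1}{2} + \frac{1}{4} \left(-9\right) = - \frac{1}{2} - \frac{9}{4} = - \frac{11}{4} \approx -2.75$)
$O{\left(h,F \right)} = h$ ($O{\left(h,F \right)} = - \frac{11 \left(F - F\right)}{4} + h = \left(- \frac{11}{4}\right) 0 + h = 0 + h = h$)
$\frac{O{\left(-236,b \right)} - 595541}{-5390722} = \frac{-236 - 595541}{-5390722} = \left(-595777\right) \left(- \frac{1}{5390722}\right) = \frac{595777}{5390722}$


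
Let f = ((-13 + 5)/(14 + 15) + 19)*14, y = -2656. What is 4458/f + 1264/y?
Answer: 3476709/210322 ≈ 16.530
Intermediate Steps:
f = 7602/29 (f = (-8/29 + 19)*14 = (543/29)*14 = 7602/29 ≈ 262.14)
4458/f + 1264/y = 4458/(7602/29) + 1264/(-2656) = 4458*(29/7602) + 1264*(-1/2656) = 21547/1267 - 79/166 = 3476709/210322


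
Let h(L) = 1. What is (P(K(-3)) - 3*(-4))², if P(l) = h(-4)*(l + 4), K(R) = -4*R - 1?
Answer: 729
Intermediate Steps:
K(R) = -1 - 4*R
P(l) = 4 + l (P(l) = 1*(l + 4) = 1*(4 + l) = 4 + l)
(P(K(-3)) - 3*(-4))² = ((4 + (-1 - 4*(-3))) - 3*(-4))² = ((4 + (-1 + 12)) + 12)² = ((4 + 11) + 12)² = (15 + 12)² = 27² = 729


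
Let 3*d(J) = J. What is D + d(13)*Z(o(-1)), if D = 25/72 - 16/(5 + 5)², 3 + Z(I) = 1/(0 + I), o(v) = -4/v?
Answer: -21113/1800 ≈ -11.729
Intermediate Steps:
d(J) = J/3
Z(I) = -3 + 1/I (Z(I) = -3 + 1/(0 + I) = -3 + 1/I)
D = 337/1800 (D = 25*(1/72) - 16/(10²) = 25/72 - 16/100 = 25/72 - 16*1/100 = 25/72 - 4/25 = 337/1800 ≈ 0.18722)
D + d(13)*Z(o(-1)) = 337/1800 + ((⅓)*13)*(-3 + 1/(-4/(-1))) = 337/1800 + 13*(-3 + 1/(-4*(-1)))/3 = 337/1800 + 13*(-3 + 1/4)/3 = 337/1800 + 13*(-3 + ¼)/3 = 337/1800 + (13/3)*(-11/4) = 337/1800 - 143/12 = -21113/1800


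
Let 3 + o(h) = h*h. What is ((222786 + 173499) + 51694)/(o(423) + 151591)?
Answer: 447979/330517 ≈ 1.3554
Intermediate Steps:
o(h) = -3 + h**2 (o(h) = -3 + h*h = -3 + h**2)
((222786 + 173499) + 51694)/(o(423) + 151591) = ((222786 + 173499) + 51694)/((-3 + 423**2) + 151591) = (396285 + 51694)/((-3 + 178929) + 151591) = 447979/(178926 + 151591) = 447979/330517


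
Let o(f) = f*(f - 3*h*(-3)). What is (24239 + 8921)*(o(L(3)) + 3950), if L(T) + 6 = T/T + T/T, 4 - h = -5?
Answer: 120768720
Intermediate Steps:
h = 9 (h = 4 - 1*(-5) = 4 + 5 = 9)
L(T) = -4 (L(T) = -6 + (T/T + T/T) = -6 + (1 + 1) = -6 + 2 = -4)
o(f) = f*(81 + f) (o(f) = f*(f - 3*9*(-3)) = f*(f - 27*(-3)) = f*(f + 81) = f*(81 + f))
(24239 + 8921)*(o(L(3)) + 3950) = (24239 + 8921)*(-4*(81 - 4) + 3950) = 33160*(-4*77 + 3950) = 33160*(-308 + 3950) = 33160*3642 = 120768720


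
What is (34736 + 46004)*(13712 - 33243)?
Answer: -1576932940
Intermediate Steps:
(34736 + 46004)*(13712 - 33243) = 80740*(-19531) = -1576932940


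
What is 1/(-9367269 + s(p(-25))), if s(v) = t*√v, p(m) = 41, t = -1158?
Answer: -3122423/29248557846279 + 386*√41/29248557846279 ≈ -1.0667e-7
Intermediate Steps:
s(v) = -1158*√v
1/(-9367269 + s(p(-25))) = 1/(-9367269 - 1158*√41)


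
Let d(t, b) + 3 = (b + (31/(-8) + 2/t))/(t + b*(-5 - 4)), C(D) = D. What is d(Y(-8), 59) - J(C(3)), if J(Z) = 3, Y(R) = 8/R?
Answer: -25961/4256 ≈ -6.0999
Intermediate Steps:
d(t, b) = -3 + (-31/8 + b + 2/t)/(t - 9*b) (d(t, b) = -3 + (b + (31/(-8) + 2/t))/(t + b*(-5 - 4)) = -3 + (b + (31*(-⅛) + 2/t))/(t + b*(-9)) = -3 + (b + (-31/8 + 2/t))/(t - 9*b) = -3 + (-31/8 + b + 2/t)/(t - 9*b))
d(Y(-8), 59) - J(C(3)) = (-16 + 24*(8/(-8))² + 31*(8/(-8)) - 224*59*8/(-8))/(8*((8/(-8)))*(-8/(-8) + 9*59)) - 1*3 = (-16 + 24*(8*(-⅛))² + 31*(8*(-⅛)) - 224*59*8*(-⅛))/(8*((8*(-⅛)))*(-8*(-1)/8 + 531)) - 3 = (⅛)*(-16 + 24*(-1)² + 31*(-1) - 224*59*(-1))/(-1*(-1*(-1) + 531)) - 3 = (⅛)*(-1)*(-16 + 24*1 - 31 + 13216)/(1 + 531) - 3 = (⅛)*(-1)*(-16 + 24 - 31 + 13216)/532 - 3 = (⅛)*(-1)*(1/532)*13193 - 3 = -13193/4256 - 3 = -25961/4256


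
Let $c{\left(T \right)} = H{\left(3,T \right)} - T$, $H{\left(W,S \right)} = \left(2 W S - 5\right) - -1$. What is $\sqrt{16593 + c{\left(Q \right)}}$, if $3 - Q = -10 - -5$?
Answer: $\sqrt{16629} \approx 128.95$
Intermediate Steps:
$Q = 8$ ($Q = 3 - \left(-10 - -5\right) = 3 - \left(-10 + 5\right) = 3 - -5 = 3 + 5 = 8$)
$H{\left(W,S \right)} = -4 + 2 S W$ ($H{\left(W,S \right)} = \left(2 S W - 5\right) + 1 = \left(-5 + 2 S W\right) + 1 = -4 + 2 S W$)
$c{\left(T \right)} = -4 + 5 T$ ($c{\left(T \right)} = \left(-4 + 2 T 3\right) - T = \left(-4 + 6 T\right) - T = -4 + 5 T$)
$\sqrt{16593 + c{\left(Q \right)}} = \sqrt{16593 + \left(-4 + 5 \cdot 8\right)} = \sqrt{16593 + \left(-4 + 40\right)} = \sqrt{16593 + 36} = \sqrt{16629}$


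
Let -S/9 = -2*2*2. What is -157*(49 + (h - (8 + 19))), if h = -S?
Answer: 7850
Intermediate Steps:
S = 72 (S = -(-18)*(2*2)*1 = -(-18)*4*1 = -(-18)*4 = -9*(-8) = 72)
h = -72 (h = -1*72 = -72)
-157*(49 + (h - (8 + 19))) = -157*(49 + (-72 - (8 + 19))) = -157*(49 + (-72 - 1*27)) = -157*(49 + (-72 - 27)) = -157*(49 - 99) = -157*(-50) = 7850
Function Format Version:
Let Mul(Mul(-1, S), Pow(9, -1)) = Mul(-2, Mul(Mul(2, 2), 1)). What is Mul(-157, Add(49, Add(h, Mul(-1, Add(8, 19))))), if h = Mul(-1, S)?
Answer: 7850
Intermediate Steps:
S = 72 (S = Mul(-9, Mul(-2, Mul(Mul(2, 2), 1))) = Mul(-9, Mul(-2, Mul(4, 1))) = Mul(-9, Mul(-2, 4)) = Mul(-9, -8) = 72)
h = -72 (h = Mul(-1, 72) = -72)
Mul(-157, Add(49, Add(h, Mul(-1, Add(8, 19))))) = Mul(-157, Add(49, Add(-72, Mul(-1, Add(8, 19))))) = Mul(-157, Add(49, Add(-72, Mul(-1, 27)))) = Mul(-157, Add(49, Add(-72, -27))) = Mul(-157, Add(49, -99)) = Mul(-157, -50) = 7850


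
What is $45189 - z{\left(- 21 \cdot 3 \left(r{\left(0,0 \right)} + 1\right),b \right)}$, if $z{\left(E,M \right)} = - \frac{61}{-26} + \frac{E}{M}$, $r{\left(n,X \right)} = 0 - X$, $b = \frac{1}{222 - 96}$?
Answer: $\frac{1381241}{26} \approx 53125.0$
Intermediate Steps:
$b = \frac{1}{126} \approx 0.0079365$
$r{\left(n,X \right)} = - X$
$z{\left(E,M \right)} = \frac{61}{26} + \frac{E}{M}$ ($z{\left(E,M \right)} = \left(-61\right) \left(- \frac{1}{26}\right) + \frac{E}{M} = \frac{61}{26} + \frac{E}{M}$)
$45189 - z{\left(- 21 \cdot 3 \left(r{\left(0,0 \right)} + 1\right),b \right)} = 45189 - \left(\frac{61}{26} + - 21 \cdot 3 \left(\left(-1\right) 0 + 1\right) \frac{1}{\frac{1}{126}}\right) = 45189 - \left(\frac{61}{26} + - 21 \cdot 3 \left(0 + 1\right) 126\right) = 45189 - \left(\frac{61}{26} + - 21 \cdot 3 \cdot 1 \cdot 126\right) = 45189 - \left(\frac{61}{26} + \left(-21\right) 3 \cdot 126\right) = 45189 - \left(\frac{61}{26} - 7938\right) = 45189 - - \frac{206327}{26} = 45189 + \frac{206327}{26} = \frac{1381241}{26}$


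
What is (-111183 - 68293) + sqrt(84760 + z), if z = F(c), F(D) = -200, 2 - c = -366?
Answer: -179476 + 4*sqrt(5285) ≈ -1.7919e+5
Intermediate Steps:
c = 368 (c = 2 - 1*(-366) = 2 + 366 = 368)
z = -200
(-111183 - 68293) + sqrt(84760 + z) = (-111183 - 68293) + sqrt(84760 - 200) = -179476 + sqrt(84560) = -179476 + 4*sqrt(5285)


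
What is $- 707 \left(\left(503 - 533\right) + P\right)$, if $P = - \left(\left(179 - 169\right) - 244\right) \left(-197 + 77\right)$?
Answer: $19873770$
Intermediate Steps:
$P = -28080$ ($P = - \left(\left(179 - 169\right) - 244\right) \left(-120\right) = - \left(10 - 244\right) \left(-120\right) = - \left(-234\right) \left(-120\right) = \left(-1\right) 28080 = -28080$)
$- 707 \left(\left(503 - 533\right) + P\right) = - 707 \left(\left(503 - 533\right) - 28080\right) = - 707 \left(-30 - 28080\right) = \left(-707\right) \left(-28110\right) = 19873770$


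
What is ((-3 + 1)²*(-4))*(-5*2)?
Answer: 160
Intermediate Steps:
((-3 + 1)²*(-4))*(-5*2) = ((-2)²*(-4))*(-10) = (4*(-4))*(-10) = -16*(-10) = 160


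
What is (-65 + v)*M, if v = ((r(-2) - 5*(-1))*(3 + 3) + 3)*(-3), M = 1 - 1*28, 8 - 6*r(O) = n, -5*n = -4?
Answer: 25056/5 ≈ 5011.2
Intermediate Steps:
n = ⅘ (n = -⅕*(-4) = ⅘ ≈ 0.80000)
r(O) = 6/5 (r(O) = 4/3 - ⅙*⅘ = 4/3 - 2/15 = 6/5)
M = -27 (M = 1 - 28 = -27)
v = -603/5 (v = ((6/5 - 5*(-1))*(3 + 3) + 3)*(-3) = ((6/5 + 5)*6 + 3)*(-3) = ((31/5)*6 + 3)*(-3) = (186/5 + 3)*(-3) = (201/5)*(-3) = -603/5 ≈ -120.60)
(-65 + v)*M = (-65 - 603/5)*(-27) = -928/5*(-27) = 25056/5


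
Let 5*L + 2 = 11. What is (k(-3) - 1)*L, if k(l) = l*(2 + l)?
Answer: 18/5 ≈ 3.6000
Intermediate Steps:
L = 9/5 (L = -2/5 + (1/5)*11 = -2/5 + 11/5 = 9/5 ≈ 1.8000)
(k(-3) - 1)*L = (-3*(2 - 3) - 1)*(9/5) = (-3*(-1) - 1)*(9/5) = (3 - 1)*(9/5) = 2*(9/5) = 18/5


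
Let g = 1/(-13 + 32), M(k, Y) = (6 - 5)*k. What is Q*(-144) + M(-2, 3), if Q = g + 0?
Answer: -182/19 ≈ -9.5789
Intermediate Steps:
M(k, Y) = k (M(k, Y) = 1*k = k)
g = 1/19 ≈ 0.052632
Q = 1/19 (Q = 1/19 + 0 = 1/19 ≈ 0.052632)
Q*(-144) + M(-2, 3) = (1/19)*(-144) - 2 = -144/19 - 2 = -182/19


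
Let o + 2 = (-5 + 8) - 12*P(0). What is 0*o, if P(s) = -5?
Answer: 0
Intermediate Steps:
o = 61 (o = -2 + ((-5 + 8) - 12*(-5)) = -2 + (3 + 60) = -2 + 63 = 61)
0*o = 0*61 = 0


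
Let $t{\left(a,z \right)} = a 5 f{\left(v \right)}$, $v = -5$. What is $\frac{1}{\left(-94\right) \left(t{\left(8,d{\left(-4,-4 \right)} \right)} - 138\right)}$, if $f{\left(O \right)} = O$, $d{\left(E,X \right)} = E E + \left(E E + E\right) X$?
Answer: $\frac{1}{31772} \approx 3.1474 \cdot 10^{-5}$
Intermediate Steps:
$d{\left(E,X \right)} = E^{2} + X \left(E + E^{2}\right)$ ($d{\left(E,X \right)} = E^{2} + \left(E^{2} + E\right) X = E^{2} + \left(E + E^{2}\right) X = E^{2} + X \left(E + E^{2}\right)$)
$t{\left(a,z \right)} = - 25 a$ ($t{\left(a,z \right)} = a 5 \left(-5\right) = 5 a \left(-5\right) = - 25 a$)
$\frac{1}{\left(-94\right) \left(t{\left(8,d{\left(-4,-4 \right)} \right)} - 138\right)} = \frac{1}{\left(-94\right) \left(\left(-25\right) 8 - 138\right)} = \frac{1}{\left(-94\right) \left(-200 - 138\right)} = \frac{1}{\left(-94\right) \left(-338\right)} = \frac{1}{31772}$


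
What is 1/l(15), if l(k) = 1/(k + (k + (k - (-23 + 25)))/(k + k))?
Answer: 239/15 ≈ 15.933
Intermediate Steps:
l(k) = 1/(k + (-2 + 2*k)/(2*k)) (l(k) = 1/(k + (k + (k - 1*2))/((2*k))) = 1/(k + (k + (k - 2))*(1/(2*k))) = 1/(k + (k + (-2 + k))*(1/(2*k))) = 1/(k + (-2 + 2*k)*(1/(2*k))) = 1/(k + (-2 + 2*k)/(2*k)))
1/l(15) = 1/(15/(-1 + 15 + 15²)) = 1/(15/(-1 + 15 + 225)) = 1/(15/239) = 239/15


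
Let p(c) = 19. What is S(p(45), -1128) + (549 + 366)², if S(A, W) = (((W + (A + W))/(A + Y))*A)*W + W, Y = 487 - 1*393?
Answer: 142422345/113 ≈ 1.2604e+6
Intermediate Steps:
Y = 94 (Y = 487 - 393 = 94)
S(A, W) = W + A*W*(A + 2*W)/(94 + A) (S(A, W) = (((W + (A + W))/(A + 94))*A)*W + W = (((A + 2*W)/(94 + A))*A)*W + W = (A*(A + 2*W)/(94 + A))*W + W = A*W*(A + 2*W)/(94 + A) + W = W + A*W*(A + 2*W)/(94 + A))
S(p(45), -1128) + (549 + 366)² = -1128*(94 + 19 + 19² + 2*19*(-1128))/(94 + 19) + (549 + 366)² = -1128*(94 + 19 + 361 - 42864)/113 + 915² = -1128*1/113*(-42390) + 837225 = 47815920/113 + 837225 = 142422345/113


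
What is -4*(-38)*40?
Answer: 6080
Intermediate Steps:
-4*(-38)*40 = 152*40 = 6080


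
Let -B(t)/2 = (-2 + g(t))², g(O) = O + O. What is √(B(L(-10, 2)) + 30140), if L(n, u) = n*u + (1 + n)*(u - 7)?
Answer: 2*√6383 ≈ 159.79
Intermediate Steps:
g(O) = 2*O
L(n, u) = n*u + (1 + n)*(-7 + u)
B(t) = -2*(-2 + 2*t)²
√(B(L(-10, 2)) + 30140) = √(-8*(-1 + (-7 + 2 - 7*(-10) + 2*(-10)*2))² + 30140) = √(-8*(-1 + (-7 + 2 + 70 - 40))² + 30140) = √(-8*(-1 + 25)² + 30140) = √(-8*24² + 30140) = √(-8*576 + 30140) = √(-4608 + 30140) = √25532 = 2*√6383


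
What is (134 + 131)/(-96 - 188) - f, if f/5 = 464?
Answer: -659145/284 ≈ -2320.9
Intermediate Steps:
f = 2320 (f = 5*464 = 2320)
(134 + 131)/(-96 - 188) - f = (134 + 131)/(-96 - 188) - 1*2320 = 265/(-284) - 2320 = 265*(-1/284) - 2320 = -265/284 - 2320 = -659145/284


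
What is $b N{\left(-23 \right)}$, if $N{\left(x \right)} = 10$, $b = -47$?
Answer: $-470$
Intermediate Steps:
$b N{\left(-23 \right)} = \left(-47\right) 10 = -470$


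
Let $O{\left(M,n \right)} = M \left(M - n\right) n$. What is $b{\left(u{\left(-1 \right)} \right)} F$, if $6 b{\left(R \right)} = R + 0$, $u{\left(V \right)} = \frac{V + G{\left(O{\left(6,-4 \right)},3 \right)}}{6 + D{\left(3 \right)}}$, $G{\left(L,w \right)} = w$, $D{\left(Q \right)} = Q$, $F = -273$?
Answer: $- \frac{91}{9} \approx -10.111$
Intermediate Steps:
$O{\left(M,n \right)} = M n \left(M - n\right)$
$u{\left(V \right)} = \frac{1}{3} + \frac{V}{9}$ ($u{\left(V \right)} = \frac{V + 3}{6 + 3} = \frac{3 + V}{9} = \left(3 + V\right) \frac{1}{9} = \frac{1}{3} + \frac{V}{9}$)
$b{\left(R \right)} = \frac{R}{6}$ ($b{\left(R \right)} = \frac{R + 0}{6} = \frac{R}{6}$)
$b{\left(u{\left(-1 \right)} \right)} F = \frac{\frac{1}{3} + \frac{1}{9} \left(-1\right)}{6} \left(-273\right) = \frac{\frac{1}{3} - \frac{1}{9}}{6} \left(-273\right) = \frac{1}{6} \cdot \frac{2}{9} \left(-273\right) = \frac{1}{27} \left(-273\right) = - \frac{91}{9}$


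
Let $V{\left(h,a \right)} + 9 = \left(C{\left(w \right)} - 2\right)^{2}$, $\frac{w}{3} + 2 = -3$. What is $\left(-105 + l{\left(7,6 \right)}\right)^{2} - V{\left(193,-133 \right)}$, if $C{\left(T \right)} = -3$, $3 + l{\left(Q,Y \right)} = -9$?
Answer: $13673$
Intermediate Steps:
$w = -15$ ($w = -6 + 3 \left(-3\right) = -6 - 9 = -15$)
$l{\left(Q,Y \right)} = -12$ ($l{\left(Q,Y \right)} = -3 - 9 = -12$)
$V{\left(h,a \right)} = 16$ ($V{\left(h,a \right)} = -9 + \left(-3 - 2\right)^{2} = -9 + \left(-5\right)^{2} = -9 + 25 = 16$)
$\left(-105 + l{\left(7,6 \right)}\right)^{2} - V{\left(193,-133 \right)} = \left(-105 - 12\right)^{2} - 16 = \left(-117\right)^{2} - 16 = 13689 - 16 = 13673$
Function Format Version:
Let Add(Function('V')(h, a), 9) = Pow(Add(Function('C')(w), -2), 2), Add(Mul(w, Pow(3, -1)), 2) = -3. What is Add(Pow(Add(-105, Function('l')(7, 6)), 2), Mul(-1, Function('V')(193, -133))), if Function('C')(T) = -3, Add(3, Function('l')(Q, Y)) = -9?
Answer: 13673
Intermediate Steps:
w = -15 (w = Add(-6, Mul(3, -3)) = Add(-6, -9) = -15)
Function('l')(Q, Y) = -12 (Function('l')(Q, Y) = Add(-3, -9) = -12)
Function('V')(h, a) = 16 (Function('V')(h, a) = Add(-9, Pow(Add(-3, -2), 2)) = Add(-9, Pow(-5, 2)) = Add(-9, 25) = 16)
Add(Pow(Add(-105, Function('l')(7, 6)), 2), Mul(-1, Function('V')(193, -133))) = Add(Pow(Add(-105, -12), 2), Mul(-1, 16)) = Add(Pow(-117, 2), -16) = Add(13689, -16) = 13673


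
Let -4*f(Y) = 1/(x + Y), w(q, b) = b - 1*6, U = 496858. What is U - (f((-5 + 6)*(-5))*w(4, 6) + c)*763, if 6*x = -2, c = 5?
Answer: 493043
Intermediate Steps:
w(q, b) = -6 + b (w(q, b) = b - 6 = -6 + b)
x = -⅓ (x = (⅙)*(-2) = -⅓ ≈ -0.33333)
f(Y) = -1/(4*(-⅓ + Y))
U - (f((-5 + 6)*(-5))*w(4, 6) + c)*763 = 496858 - ((-3/(-4 + 12*((-5 + 6)*(-5))))*(-6 + 6) + 5)*763 = 496858 - (-3/(-4 + 12*(1*(-5)))*0 + 5)*763 = 496858 - (-3/(-4 + 12*(-5))*0 + 5)*763 = 496858 - (-3/(-4 - 60)*0 + 5)*763 = 496858 - (-3/(-64)*0 + 5)*763 = 496858 - (-3*(-1/64)*0 + 5)*763 = 496858 - ((3/64)*0 + 5)*763 = 496858 - (0 + 5)*763 = 496858 - 5*763 = 496858 - 1*3815 = 496858 - 3815 = 493043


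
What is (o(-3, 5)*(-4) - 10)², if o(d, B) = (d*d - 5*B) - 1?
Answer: 3364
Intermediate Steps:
o(d, B) = -1 + d² - 5*B (o(d, B) = (d² - 5*B) - 1 = -1 + d² - 5*B)
(o(-3, 5)*(-4) - 10)² = ((-1 + (-3)² - 5*5)*(-4) - 10)² = ((-1 + 9 - 25)*(-4) - 10)² = (-17*(-4) - 10)² = (68 - 10)² = 58² = 3364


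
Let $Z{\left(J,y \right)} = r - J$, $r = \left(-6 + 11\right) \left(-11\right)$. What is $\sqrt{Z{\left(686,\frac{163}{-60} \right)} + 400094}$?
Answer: $\sqrt{399353} \approx 631.94$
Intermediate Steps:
$r = -55$ ($r = 5 \left(-11\right) = -55$)
$Z{\left(J,y \right)} = -55 - J$
$\sqrt{Z{\left(686,\frac{163}{-60} \right)} + 400094} = \sqrt{\left(-55 - 686\right) + 400094} = \sqrt{-741 + 400094} = \sqrt{399353}$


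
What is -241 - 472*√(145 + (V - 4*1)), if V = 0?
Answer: -241 - 472*√141 ≈ -5845.7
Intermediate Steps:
-241 - 472*√(145 + (V - 4*1)) = -241 - 472*√(145 + (0 - 4*1)) = -241 - 472*√(145 + (0 - 4)) = -241 - 472*√(145 - 4) = -241 - 472*√141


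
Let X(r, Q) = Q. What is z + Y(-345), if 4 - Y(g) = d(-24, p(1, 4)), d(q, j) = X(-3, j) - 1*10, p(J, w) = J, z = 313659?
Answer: 313672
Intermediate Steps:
d(q, j) = -10 + j (d(q, j) = j - 1*10 = j - 10 = -10 + j)
Y(g) = 13 (Y(g) = 4 - (-10 + 1) = 4 - 1*(-9) = 4 + 9 = 13)
z + Y(-345) = 313659 + 13 = 313672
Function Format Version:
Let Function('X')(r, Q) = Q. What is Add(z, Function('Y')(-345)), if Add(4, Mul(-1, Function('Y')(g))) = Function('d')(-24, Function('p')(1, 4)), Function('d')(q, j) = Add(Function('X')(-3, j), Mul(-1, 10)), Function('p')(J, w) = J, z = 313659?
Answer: 313672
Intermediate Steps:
Function('d')(q, j) = Add(-10, j) (Function('d')(q, j) = Add(j, Mul(-1, 10)) = Add(j, -10) = Add(-10, j))
Function('Y')(g) = 13 (Function('Y')(g) = Add(4, Mul(-1, Add(-10, 1))) = Add(4, Mul(-1, -9)) = Add(4, 9) = 13)
Add(z, Function('Y')(-345)) = Add(313659, 13) = 313672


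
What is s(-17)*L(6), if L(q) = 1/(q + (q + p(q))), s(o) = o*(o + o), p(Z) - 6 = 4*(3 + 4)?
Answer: 289/23 ≈ 12.565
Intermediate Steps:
p(Z) = 34 (p(Z) = 6 + 4*(3 + 4) = 6 + 4*7 = 6 + 28 = 34)
s(o) = 2*o² (s(o) = o*(2*o) = 2*o²)
L(q) = 1/(34 + 2*q) (L(q) = 1/(q + (q + 34)) = 1/(q + (34 + q)) = 1/(34 + 2*q))
s(-17)*L(6) = (2*(-17)²)*(1/(2*(17 + 6))) = (2*289)*((½)/23) = 578*((½)*(1/23)) = 578*(1/46) = 289/23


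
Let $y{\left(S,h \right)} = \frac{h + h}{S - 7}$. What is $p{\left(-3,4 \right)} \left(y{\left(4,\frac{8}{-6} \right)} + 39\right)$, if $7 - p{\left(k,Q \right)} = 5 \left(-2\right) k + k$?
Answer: $- \frac{7180}{9} \approx -797.78$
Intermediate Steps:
$y{\left(S,h \right)} = \frac{2 h}{-7 + S}$
$p{\left(k,Q \right)} = 7 + 9 k$ ($p{\left(k,Q \right)} = 7 - \left(5 \left(-2\right) k + k\right) = 7 - \left(- 10 k + k\right) = 7 - - 9 k = 7 + 9 k$)
$p{\left(-3,4 \right)} \left(y{\left(4,\frac{8}{-6} \right)} + 39\right) = \left(7 + 9 \left(-3\right)\right) \left(\frac{2 \frac{8}{-6}}{-7 + 4} + 39\right) = \left(7 - 27\right) \left(\frac{2 \cdot 8 \left(- \frac{1}{6}\right)}{-3} + 39\right) = - 20 \left(2 \left(- \frac{4}{3}\right) \left(- \frac{1}{3}\right) + 39\right) = - 20 \left(\frac{8}{9} + 39\right) = \left(-20\right) \frac{359}{9} = - \frac{7180}{9}$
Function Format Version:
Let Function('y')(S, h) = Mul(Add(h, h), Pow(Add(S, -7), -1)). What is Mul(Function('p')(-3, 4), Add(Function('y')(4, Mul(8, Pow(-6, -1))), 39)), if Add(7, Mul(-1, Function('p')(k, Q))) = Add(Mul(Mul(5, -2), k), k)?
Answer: Rational(-7180, 9) ≈ -797.78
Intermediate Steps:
Function('y')(S, h) = Mul(2, h, Pow(Add(-7, S), -1)) (Function('y')(S, h) = Mul(Mul(2, h), Pow(Add(-7, S), -1)) = Mul(2, h, Pow(Add(-7, S), -1)))
Function('p')(k, Q) = Add(7, Mul(9, k)) (Function('p')(k, Q) = Add(7, Mul(-1, Add(Mul(Mul(5, -2), k), k))) = Add(7, Mul(-1, Add(Mul(-10, k), k))) = Add(7, Mul(-1, Mul(-9, k))) = Add(7, Mul(9, k)))
Mul(Function('p')(-3, 4), Add(Function('y')(4, Mul(8, Pow(-6, -1))), 39)) = Mul(Add(7, Mul(9, -3)), Add(Mul(2, Mul(8, Pow(-6, -1)), Pow(Add(-7, 4), -1)), 39)) = Mul(Add(7, -27), Add(Mul(2, Mul(8, Rational(-1, 6)), Pow(-3, -1)), 39)) = Mul(-20, Add(Mul(2, Rational(-4, 3), Rational(-1, 3)), 39)) = Mul(-20, Add(Rational(8, 9), 39)) = Mul(-20, Rational(359, 9)) = Rational(-7180, 9)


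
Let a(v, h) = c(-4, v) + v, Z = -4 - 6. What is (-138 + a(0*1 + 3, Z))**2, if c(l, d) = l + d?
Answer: 18496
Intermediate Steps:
Z = -10
c(l, d) = d + l
a(v, h) = -4 + 2*v (a(v, h) = (v - 4) + v = (-4 + v) + v = -4 + 2*v)
(-138 + a(0*1 + 3, Z))**2 = (-138 + (-4 + 2*(0*1 + 3)))**2 = (-138 + (-4 + 2*(0 + 3)))**2 = (-138 + (-4 + 2*3))**2 = (-138 + (-4 + 6))**2 = (-138 + 2)**2 = (-136)**2 = 18496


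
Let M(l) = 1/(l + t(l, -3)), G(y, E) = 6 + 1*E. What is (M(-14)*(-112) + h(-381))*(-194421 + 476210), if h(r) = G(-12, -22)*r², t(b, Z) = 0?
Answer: -654474114152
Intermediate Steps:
G(y, E) = 6 + E
M(l) = 1/l (M(l) = 1/(l + 0) = 1/l)
h(r) = -16*r² (h(r) = (6 - 22)*r² = -16*r²)
(M(-14)*(-112) + h(-381))*(-194421 + 476210) = (-112/(-14) - 16*(-381)²)*(-194421 + 476210) = (-1/14*(-112) - 16*145161)*281789 = (8 - 2322576)*281789 = -2322568*281789 = -654474114152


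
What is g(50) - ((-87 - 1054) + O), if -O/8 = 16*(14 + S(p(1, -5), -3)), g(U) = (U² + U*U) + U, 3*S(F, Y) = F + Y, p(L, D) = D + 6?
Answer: 23693/3 ≈ 7897.7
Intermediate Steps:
p(L, D) = 6 + D
S(F, Y) = F/3 + Y/3 (S(F, Y) = (F + Y)/3 = F/3 + Y/3)
g(U) = U + 2*U² (g(U) = (U² + U²) + U = 2*U² + U = U + 2*U²)
O = -5120/3 (O = -128*(14 + ((6 - 5)/3 + (⅓)*(-3))) = -128*(14 + ((⅓)*1 - 1)) = -128*(14 + (⅓ - 1)) = -128*(14 - ⅔) = -128*40/3 = -8*640/3 = -5120/3 ≈ -1706.7)
g(50) - ((-87 - 1054) + O) = 50*(1 + 2*50) - ((-87 - 1054) - 5120/3) = 50*(1 + 100) - (-1141 - 5120/3) = 50*101 - 1*(-8543/3) = 5050 + 8543/3 = 23693/3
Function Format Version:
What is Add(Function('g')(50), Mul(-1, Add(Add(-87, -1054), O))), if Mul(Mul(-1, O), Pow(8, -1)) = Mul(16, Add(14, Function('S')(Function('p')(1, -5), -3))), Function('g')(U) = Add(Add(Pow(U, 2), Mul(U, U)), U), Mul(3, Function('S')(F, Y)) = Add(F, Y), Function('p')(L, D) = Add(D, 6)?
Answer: Rational(23693, 3) ≈ 7897.7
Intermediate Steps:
Function('p')(L, D) = Add(6, D)
Function('S')(F, Y) = Add(Mul(Rational(1, 3), F), Mul(Rational(1, 3), Y)) (Function('S')(F, Y) = Mul(Rational(1, 3), Add(F, Y)) = Add(Mul(Rational(1, 3), F), Mul(Rational(1, 3), Y)))
Function('g')(U) = Add(U, Mul(2, Pow(U, 2))) (Function('g')(U) = Add(Add(Pow(U, 2), Pow(U, 2)), U) = Add(Mul(2, Pow(U, 2)), U) = Add(U, Mul(2, Pow(U, 2))))
O = Rational(-5120, 3) (O = Mul(-8, Mul(16, Add(14, Add(Mul(Rational(1, 3), Add(6, -5)), Mul(Rational(1, 3), -3))))) = Mul(-8, Mul(16, Add(14, Add(Mul(Rational(1, 3), 1), -1)))) = Mul(-8, Mul(16, Add(14, Add(Rational(1, 3), -1)))) = Mul(-8, Mul(16, Add(14, Rational(-2, 3)))) = Mul(-8, Mul(16, Rational(40, 3))) = Mul(-8, Rational(640, 3)) = Rational(-5120, 3) ≈ -1706.7)
Add(Function('g')(50), Mul(-1, Add(Add(-87, -1054), O))) = Add(Mul(50, Add(1, Mul(2, 50))), Mul(-1, Add(Add(-87, -1054), Rational(-5120, 3)))) = Add(Mul(50, Add(1, 100)), Mul(-1, Add(-1141, Rational(-5120, 3)))) = Add(Mul(50, 101), Mul(-1, Rational(-8543, 3))) = Add(5050, Rational(8543, 3)) = Rational(23693, 3)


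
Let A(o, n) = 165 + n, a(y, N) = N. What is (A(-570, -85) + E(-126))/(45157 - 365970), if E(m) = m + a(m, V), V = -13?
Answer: 59/320813 ≈ 0.00018391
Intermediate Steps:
E(m) = -13 + m (E(m) = m - 13 = -13 + m)
(A(-570, -85) + E(-126))/(45157 - 365970) = ((165 - 85) + (-13 - 126))/(45157 - 365970) = (80 - 139)/(-320813) = -59*(-1/320813) = 59/320813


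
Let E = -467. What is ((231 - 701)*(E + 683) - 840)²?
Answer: 10477569600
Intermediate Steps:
((231 - 701)*(E + 683) - 840)² = ((231 - 701)*(-467 + 683) - 840)² = (-470*216 - 840)² = (-101520 - 840)² = (-102360)² = 10477569600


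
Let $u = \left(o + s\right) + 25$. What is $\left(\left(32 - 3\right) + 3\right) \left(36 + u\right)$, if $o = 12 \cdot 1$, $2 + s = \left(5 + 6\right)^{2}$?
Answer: $6144$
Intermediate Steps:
$s = 119$ ($s = -2 + \left(5 + 6\right)^{2} = -2 + 11^{2} = -2 + 121 = 119$)
$o = 12$
$u = 156$ ($u = \left(12 + 119\right) + 25 = 131 + 25 = 156$)
$\left(\left(32 - 3\right) + 3\right) \left(36 + u\right) = \left(\left(32 - 3\right) + 3\right) \left(36 + 156\right) = \left(29 + 3\right) 192 = 32 \cdot 192 = 6144$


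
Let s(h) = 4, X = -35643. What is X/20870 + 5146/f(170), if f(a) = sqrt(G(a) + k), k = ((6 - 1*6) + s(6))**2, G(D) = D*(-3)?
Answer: -35643/20870 - 2573*I*sqrt(494)/247 ≈ -1.7079 - 231.53*I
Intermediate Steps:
G(D) = -3*D
k = 16 (k = ((6 - 1*6) + 4)**2 = ((6 - 6) + 4)**2 = (0 + 4)**2 = 4**2 = 16)
f(a) = sqrt(16 - 3*a) (f(a) = sqrt(-3*a + 16) = sqrt(16 - 3*a))
X/20870 + 5146/f(170) = -35643/20870 + 5146/(sqrt(16 - 3*170)) = -35643*1/20870 + 5146/(sqrt(16 - 510)) = -35643/20870 + 5146/(sqrt(-494)) = -35643/20870 + 5146/((I*sqrt(494))) = -35643/20870 + 5146*(-I*sqrt(494)/494) = -35643/20870 - 2573*I*sqrt(494)/247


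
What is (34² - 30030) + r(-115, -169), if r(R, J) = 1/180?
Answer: -5197319/180 ≈ -28874.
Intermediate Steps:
r(R, J) = 1/180
(34² - 30030) + r(-115, -169) = (34² - 30030) + 1/180 = (1156 - 30030) + 1/180 = -28874 + 1/180 = -5197319/180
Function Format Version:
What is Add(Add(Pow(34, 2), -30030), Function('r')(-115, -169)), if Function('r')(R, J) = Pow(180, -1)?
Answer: Rational(-5197319, 180) ≈ -28874.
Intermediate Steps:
Function('r')(R, J) = Rational(1, 180)
Add(Add(Pow(34, 2), -30030), Function('r')(-115, -169)) = Add(Add(Pow(34, 2), -30030), Rational(1, 180)) = Add(Add(1156, -30030), Rational(1, 180)) = Add(-28874, Rational(1, 180)) = Rational(-5197319, 180)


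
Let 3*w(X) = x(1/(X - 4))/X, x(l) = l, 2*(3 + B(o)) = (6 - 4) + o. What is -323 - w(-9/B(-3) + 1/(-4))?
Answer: -2959511/9165 ≈ -322.91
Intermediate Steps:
B(o) = -2 + o/2 (B(o) = -3 + ((6 - 4) + o)/2 = -3 + (2 + o)/2 = -3 + (1 + o/2) = -2 + o/2)
w(X) = 1/(3*X*(-4 + X)) (w(X) = (1/((X - 4)*X))/3 = (1/((-4 + X)*X))/3 = (1/(X*(-4 + X)))/3 = 1/(3*X*(-4 + X)))
-323 - w(-9/B(-3) + 1/(-4)) = -323 - 1/(3*(-9/(-2 + (½)*(-3)) + 1/(-4))*(-4 + (-9/(-2 + (½)*(-3)) + 1/(-4)))) = -323 - 1/(3*(-9/(-2 - 3/2) + 1*(-¼))*(-4 + (-9/(-2 - 3/2) + 1*(-¼)))) = -323 - 1/(3*(-9/(-7/2) - ¼)*(-4 + (-9/(-7/2) - ¼))) = -323 - 1/(3*(-9*(-2/7) - ¼)*(-4 + (-9*(-2/7) - ¼))) = -323 - 1/(3*(18/7 - ¼)*(-4 + (18/7 - ¼))) = -323 - 1/(3*65/28*(-4 + 65/28)) = -323 - 28/(3*65*(-47/28)) = -323 - 28*(-28)/(3*65*47) = -323 - 1*(-784/9165) = -323 + 784/9165 = -2959511/9165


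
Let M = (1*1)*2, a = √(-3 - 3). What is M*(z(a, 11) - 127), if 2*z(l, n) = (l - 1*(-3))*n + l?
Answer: -221 + 12*I*√6 ≈ -221.0 + 29.394*I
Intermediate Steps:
a = I*√6 (a = √(-6) = I*√6 ≈ 2.4495*I)
z(l, n) = l/2 + n*(3 + l)/2 (z(l, n) = ((l - 1*(-3))*n + l)/2 = ((l + 3)*n + l)/2 = ((3 + l)*n + l)/2 = (n*(3 + l) + l)/2 = (l + n*(3 + l))/2 = l/2 + n*(3 + l)/2)
M = 2 (M = 1*2 = 2)
M*(z(a, 11) - 127) = 2*(((I*√6)/2 + (3/2)*11 + (½)*(I*√6)*11) - 127) = 2*((I*√6/2 + 33/2 + 11*I*√6/2) - 127) = 2*((33/2 + 6*I*√6) - 127) = 2*(-221/2 + 6*I*√6) = -221 + 12*I*√6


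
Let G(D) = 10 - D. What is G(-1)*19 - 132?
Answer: 77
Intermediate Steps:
G(-1)*19 - 132 = (10 - 1*(-1))*19 - 132 = (10 + 1)*19 - 132 = 11*19 - 132 = 209 - 132 = 77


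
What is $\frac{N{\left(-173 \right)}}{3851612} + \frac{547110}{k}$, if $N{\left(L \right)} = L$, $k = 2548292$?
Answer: $\frac{526703646701}{2453758011676} \approx 0.21465$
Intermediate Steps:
$\frac{N{\left(-173 \right)}}{3851612} + \frac{547110}{k} = - \frac{173}{3851612} + \frac{547110}{2548292} = \left(-173\right) \frac{1}{3851612} + 547110 \cdot \frac{1}{2548292} = - \frac{173}{3851612} + \frac{273555}{1274146} = \frac{526703646701}{2453758011676}$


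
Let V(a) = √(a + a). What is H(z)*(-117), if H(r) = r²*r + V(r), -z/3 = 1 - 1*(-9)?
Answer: 3159000 - 234*I*√15 ≈ 3.159e+6 - 906.28*I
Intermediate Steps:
V(a) = √2*√a (V(a) = √(2*a) = √2*√a)
z = -30 (z = -3*(1 - 1*(-9)) = -3*(1 + 9) = -3*10 = -30)
H(r) = r³ + √2*√r (H(r) = r²*r + √2*√r = r³ + √2*√r)
H(z)*(-117) = ((-30)³ + √2*√(-30))*(-117) = (-27000 + √2*(I*√30))*(-117) = (-27000 + 2*I*√15)*(-117) = 3159000 - 234*I*√15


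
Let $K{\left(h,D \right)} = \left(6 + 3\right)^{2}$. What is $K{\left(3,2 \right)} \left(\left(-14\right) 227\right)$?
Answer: $-257418$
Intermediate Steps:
$K{\left(h,D \right)} = 81$ ($K{\left(h,D \right)} = 9^{2} = 81$)
$K{\left(3,2 \right)} \left(\left(-14\right) 227\right) = 81 \left(\left(-14\right) 227\right) = 81 \left(-3178\right) = -257418$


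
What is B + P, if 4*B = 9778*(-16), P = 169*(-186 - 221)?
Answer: -107895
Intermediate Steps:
P = -68783 (P = 169*(-407) = -68783)
B = -39112 (B = (9778*(-16))/4 = (¼)*(-156448) = -39112)
B + P = -39112 - 68783 = -107895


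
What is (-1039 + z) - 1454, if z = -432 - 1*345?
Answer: -3270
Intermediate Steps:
z = -777 (z = -432 - 345 = -777)
(-1039 + z) - 1454 = (-1039 - 777) - 1454 = -1816 - 1454 = -3270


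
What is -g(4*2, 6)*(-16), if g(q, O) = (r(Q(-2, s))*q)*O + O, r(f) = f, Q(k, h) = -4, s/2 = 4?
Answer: -2976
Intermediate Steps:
s = 8 (s = 2*4 = 8)
g(q, O) = O - 4*O*q (g(q, O) = (-4*q)*O + O = -4*O*q + O = O - 4*O*q)
-g(4*2, 6)*(-16) = -6*(1 - 16*2)*(-16) = -6*(1 - 4*8)*(-16) = -6*(1 - 32)*(-16) = -6*(-31)*(-16) = -1*(-186)*(-16) = 186*(-16) = -2976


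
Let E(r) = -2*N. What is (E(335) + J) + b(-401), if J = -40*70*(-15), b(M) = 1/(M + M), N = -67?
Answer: 33791467/802 ≈ 42134.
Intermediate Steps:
b(M) = 1/(2*M)
J = 42000 (J = -2800*(-15) = 42000)
E(r) = 134 (E(r) = -2*(-67) = 134)
(E(335) + J) + b(-401) = (134 + 42000) + (1/2)/(-401) = 42134 + (1/2)*(-1/401) = 42134 - 1/802 = 33791467/802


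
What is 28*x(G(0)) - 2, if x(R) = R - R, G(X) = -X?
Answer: -2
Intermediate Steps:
x(R) = 0
28*x(G(0)) - 2 = 28*0 - 2 = 0 - 2 = -2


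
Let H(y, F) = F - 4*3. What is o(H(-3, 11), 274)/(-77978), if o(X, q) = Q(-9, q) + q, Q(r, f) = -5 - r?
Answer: -139/38989 ≈ -0.0035651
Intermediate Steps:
H(y, F) = -12 + F (H(y, F) = F - 12 = -12 + F)
o(X, q) = 4 + q (o(X, q) = (-5 - 1*(-9)) + q = (-5 + 9) + q = 4 + q)
o(H(-3, 11), 274)/(-77978) = (4 + 274)/(-77978) = 278*(-1/77978) = -139/38989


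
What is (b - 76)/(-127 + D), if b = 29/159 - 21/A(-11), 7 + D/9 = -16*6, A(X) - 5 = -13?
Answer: 93101/1340688 ≈ 0.069443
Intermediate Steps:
A(X) = -8 (A(X) = 5 - 13 = -8)
D = -927 (D = -63 + 9*(-16*6) = -63 + 9*(-96) = -63 - 864 = -927)
b = 3571/1272 (b = 29/159 - 21/(-8) = 29*(1/159) - 21*(-1/8) = 29/159 + 21/8 = 3571/1272 ≈ 2.8074)
(b - 76)/(-127 + D) = (3571/1272 - 76)/(-127 - 927) = -93101/1272/(-1054) = -93101/1272*(-1/1054) = 93101/1340688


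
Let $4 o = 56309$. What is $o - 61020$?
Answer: $- \frac{187771}{4} \approx -46943.0$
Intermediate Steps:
$o = \frac{56309}{4}$ ($o = \frac{1}{4} \cdot 56309 = \frac{56309}{4} \approx 14077.0$)
$o - 61020 = \frac{56309}{4} - 61020 = - \frac{187771}{4}$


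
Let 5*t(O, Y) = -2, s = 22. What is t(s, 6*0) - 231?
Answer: -1157/5 ≈ -231.40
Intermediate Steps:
t(O, Y) = -⅖ (t(O, Y) = (⅕)*(-2) = -⅖)
t(s, 6*0) - 231 = -⅖ - 231 = -1157/5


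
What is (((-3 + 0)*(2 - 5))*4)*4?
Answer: 144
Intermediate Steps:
(((-3 + 0)*(2 - 5))*4)*4 = (-3*(-3)*4)*4 = (9*4)*4 = 36*4 = 144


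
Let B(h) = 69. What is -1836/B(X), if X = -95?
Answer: -612/23 ≈ -26.609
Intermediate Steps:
-1836/B(X) = -1836/69 = -1836*1/69 = -612/23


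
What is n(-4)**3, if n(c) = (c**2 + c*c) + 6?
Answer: 54872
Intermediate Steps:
n(c) = 6 + 2*c**2 (n(c) = (c**2 + c**2) + 6 = 2*c**2 + 6 = 6 + 2*c**2)
n(-4)**3 = (6 + 2*(-4)**2)**3 = (6 + 2*16)**3 = (6 + 32)**3 = 38**3 = 54872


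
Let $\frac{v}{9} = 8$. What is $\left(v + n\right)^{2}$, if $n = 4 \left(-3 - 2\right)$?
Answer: $2704$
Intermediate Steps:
$v = 72$ ($v = 9 \cdot 8 = 72$)
$n = -20$ ($n = 4 \left(-5\right) = -20$)
$\left(v + n\right)^{2} = \left(72 - 20\right)^{2} = 52^{2} = 2704$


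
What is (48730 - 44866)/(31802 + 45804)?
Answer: 1932/38803 ≈ 0.049790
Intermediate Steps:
(48730 - 44866)/(31802 + 45804) = 3864/77606 = 3864*(1/77606) = 1932/38803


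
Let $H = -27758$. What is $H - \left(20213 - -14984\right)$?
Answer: $-62955$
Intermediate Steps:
$H - \left(20213 - -14984\right) = -27758 - \left(20213 - -14984\right) = -27758 - \left(20213 + 14984\right) = -27758 - 35197 = -62955$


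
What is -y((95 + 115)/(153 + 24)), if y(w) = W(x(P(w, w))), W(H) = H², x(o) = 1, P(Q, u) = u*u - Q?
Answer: -1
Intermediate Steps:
P(Q, u) = u² - Q
y(w) = 1 (y(w) = 1² = 1)
-y((95 + 115)/(153 + 24)) = -1*1 = -1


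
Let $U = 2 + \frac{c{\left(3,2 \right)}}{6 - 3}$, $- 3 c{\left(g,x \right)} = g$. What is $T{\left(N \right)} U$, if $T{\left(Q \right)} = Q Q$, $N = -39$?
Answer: $2535$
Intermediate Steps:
$c{\left(g,x \right)} = - \frac{g}{3}$
$U = \frac{5}{3}$ ($U = 2 + \frac{\left(- \frac{1}{3}\right) 3}{6 - 3} = 2 - \frac{1}{3} = \frac{5}{3} \approx 1.6667$)
$T{\left(Q \right)} = Q^{2}$
$T{\left(N \right)} U = \left(-39\right)^{2} \cdot \frac{5}{3} = 1521 \cdot \frac{5}{3} = 2535$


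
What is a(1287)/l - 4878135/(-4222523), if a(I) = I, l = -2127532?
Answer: 942995811429/816686618476 ≈ 1.1547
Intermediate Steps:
a(1287)/l - 4878135/(-4222523) = 1287/(-2127532) - 4878135/(-4222523) = 1287*(-1/2127532) - 4878135*(-1/4222523) = -117/193412 + 4878135/4222523 = 942995811429/816686618476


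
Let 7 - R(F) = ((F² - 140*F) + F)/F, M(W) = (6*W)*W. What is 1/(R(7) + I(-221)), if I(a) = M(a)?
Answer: 1/293185 ≈ 3.4108e-6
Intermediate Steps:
M(W) = 6*W²
I(a) = 6*a²
R(F) = 7 - (F² - 139*F)/F (R(F) = 7 - ((F² - 140*F) + F)/F = 7 - (F² - 139*F)/F)
1/(R(7) + I(-221)) = 1/((146 - 1*7) + 6*(-221)²) = 1/((146 - 7) + 6*48841) = 1/(139 + 293046) = 1/293185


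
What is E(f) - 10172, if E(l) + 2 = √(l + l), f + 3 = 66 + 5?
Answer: -10174 + 2*√34 ≈ -10162.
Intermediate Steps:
f = 68 (f = -3 + (66 + 5) = -3 + 71 = 68)
E(l) = -2 + √2*√l (E(l) = -2 + √(l + l) = -2 + √(2*l) = -2 + √2*√l)
E(f) - 10172 = (-2 + √2*√68) - 10172 = (-2 + √2*(2*√17)) - 10172 = (-2 + 2*√34) - 10172 = -10174 + 2*√34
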